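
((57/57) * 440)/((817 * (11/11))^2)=440/667489 = 0.00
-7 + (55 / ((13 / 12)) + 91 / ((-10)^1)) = 4507/130 = 34.67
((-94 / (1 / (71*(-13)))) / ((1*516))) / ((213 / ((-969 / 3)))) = -254.98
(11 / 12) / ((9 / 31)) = 341/108 = 3.16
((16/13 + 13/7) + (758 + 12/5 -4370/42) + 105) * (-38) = -39651518/1365 = -29048.73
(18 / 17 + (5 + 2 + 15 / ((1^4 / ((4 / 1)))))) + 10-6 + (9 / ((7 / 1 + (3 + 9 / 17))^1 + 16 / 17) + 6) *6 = 124607/1105 = 112.77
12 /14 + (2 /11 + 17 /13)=2349/1001 = 2.35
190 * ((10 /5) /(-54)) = -190/27 = -7.04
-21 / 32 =-0.66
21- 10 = 11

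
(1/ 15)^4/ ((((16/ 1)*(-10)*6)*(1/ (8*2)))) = -1/3037500 = 0.00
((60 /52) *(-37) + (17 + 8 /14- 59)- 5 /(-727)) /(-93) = 1854910/2050867 = 0.90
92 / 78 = 46/39 = 1.18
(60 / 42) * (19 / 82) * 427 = 5795/41 = 141.34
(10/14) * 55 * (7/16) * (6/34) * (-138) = -56925/136 = -418.57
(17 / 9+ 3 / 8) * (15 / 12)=815/288 = 2.83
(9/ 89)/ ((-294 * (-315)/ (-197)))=-197/915810 = 0.00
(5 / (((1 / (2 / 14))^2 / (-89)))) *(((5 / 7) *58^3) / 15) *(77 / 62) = -477536620/4557 = -104791.89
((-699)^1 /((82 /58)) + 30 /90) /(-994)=30386/61131 = 0.50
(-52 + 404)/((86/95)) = 16720/43 = 388.84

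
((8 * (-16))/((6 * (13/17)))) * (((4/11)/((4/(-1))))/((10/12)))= 2176/715 = 3.04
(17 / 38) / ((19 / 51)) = 867/722 = 1.20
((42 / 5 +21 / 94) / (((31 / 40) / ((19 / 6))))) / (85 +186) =51338/394847 = 0.13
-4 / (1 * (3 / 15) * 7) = -20/7 = -2.86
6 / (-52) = -3/26 = -0.12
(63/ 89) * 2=126/89 = 1.42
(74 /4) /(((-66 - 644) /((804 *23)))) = -171051/355 = -481.83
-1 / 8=-0.12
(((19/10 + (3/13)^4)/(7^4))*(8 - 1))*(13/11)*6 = 1630407/41446405 = 0.04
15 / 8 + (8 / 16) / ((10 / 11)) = 2.42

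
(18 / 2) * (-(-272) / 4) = 612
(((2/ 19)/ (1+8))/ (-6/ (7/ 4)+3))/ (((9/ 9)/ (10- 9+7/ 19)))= -364/9747 = -0.04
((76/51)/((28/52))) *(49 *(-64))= -442624/51 = -8678.90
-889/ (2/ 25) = -22225/2 = -11112.50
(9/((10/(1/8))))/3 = 3/80 = 0.04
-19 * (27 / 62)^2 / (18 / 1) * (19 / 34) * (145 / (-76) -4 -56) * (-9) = -65168955/1045568 = -62.33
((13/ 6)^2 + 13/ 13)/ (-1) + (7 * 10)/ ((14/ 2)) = 155/36 = 4.31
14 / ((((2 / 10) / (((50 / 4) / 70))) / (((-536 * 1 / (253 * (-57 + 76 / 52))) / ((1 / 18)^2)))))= 14110200/91333 = 154.49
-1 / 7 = -0.14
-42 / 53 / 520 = -21/13780 = 0.00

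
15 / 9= 5/3 = 1.67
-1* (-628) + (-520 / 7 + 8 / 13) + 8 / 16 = 100979/182 = 554.83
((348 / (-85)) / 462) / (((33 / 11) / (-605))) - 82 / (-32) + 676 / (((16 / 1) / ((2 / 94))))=1409047/268464 = 5.25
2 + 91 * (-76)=-6914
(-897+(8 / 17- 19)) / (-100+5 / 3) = 46692/5015 = 9.31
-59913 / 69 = -19971/23 = -868.30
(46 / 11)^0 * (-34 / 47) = -34/47 = -0.72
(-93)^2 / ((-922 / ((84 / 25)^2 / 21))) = -1453032/288125 = -5.04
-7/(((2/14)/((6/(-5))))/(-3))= -882/5 = -176.40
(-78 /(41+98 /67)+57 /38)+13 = 72053/5690 = 12.66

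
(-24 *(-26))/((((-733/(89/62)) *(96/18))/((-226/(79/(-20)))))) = -13.11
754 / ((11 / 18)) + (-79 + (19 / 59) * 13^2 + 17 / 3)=2365427/1947 = 1214.91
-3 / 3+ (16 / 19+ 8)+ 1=168/19 = 8.84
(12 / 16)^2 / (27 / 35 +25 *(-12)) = -105/55856 = 0.00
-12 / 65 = -0.18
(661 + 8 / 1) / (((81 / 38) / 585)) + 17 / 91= 50123761/273 = 183603.52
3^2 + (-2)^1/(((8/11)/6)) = -15/2 = -7.50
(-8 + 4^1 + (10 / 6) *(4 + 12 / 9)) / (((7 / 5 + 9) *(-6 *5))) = -11/702 = -0.02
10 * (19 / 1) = 190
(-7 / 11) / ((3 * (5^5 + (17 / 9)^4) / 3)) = -45927/226453106 = 0.00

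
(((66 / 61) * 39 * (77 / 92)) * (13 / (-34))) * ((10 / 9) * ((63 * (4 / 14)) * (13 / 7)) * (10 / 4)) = -1253.90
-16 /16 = -1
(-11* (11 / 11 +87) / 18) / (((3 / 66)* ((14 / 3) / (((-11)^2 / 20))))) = -161051/105 = -1533.82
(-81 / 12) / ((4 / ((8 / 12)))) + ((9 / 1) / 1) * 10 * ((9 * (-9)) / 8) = -7299/8 = -912.38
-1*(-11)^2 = -121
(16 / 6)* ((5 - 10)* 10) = -400/3 = -133.33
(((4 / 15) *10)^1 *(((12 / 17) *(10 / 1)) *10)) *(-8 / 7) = -25600/119 = -215.13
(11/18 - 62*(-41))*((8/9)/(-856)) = -45767/17334 = -2.64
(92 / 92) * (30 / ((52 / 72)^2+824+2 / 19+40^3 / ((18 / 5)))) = 184680/114516403 = 0.00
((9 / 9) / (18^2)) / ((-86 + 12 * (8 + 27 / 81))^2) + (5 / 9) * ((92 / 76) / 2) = 405739/1206576 = 0.34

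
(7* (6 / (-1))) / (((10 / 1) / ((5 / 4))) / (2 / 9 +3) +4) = -609/94 = -6.48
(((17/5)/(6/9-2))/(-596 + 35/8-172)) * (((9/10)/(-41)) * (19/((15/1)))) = -2907/31308625 = 0.00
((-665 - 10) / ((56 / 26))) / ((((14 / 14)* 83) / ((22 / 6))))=-32175/2324 = -13.84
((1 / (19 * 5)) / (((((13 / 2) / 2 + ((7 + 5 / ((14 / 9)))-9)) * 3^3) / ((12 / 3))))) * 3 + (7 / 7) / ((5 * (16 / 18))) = 193271/855000 = 0.23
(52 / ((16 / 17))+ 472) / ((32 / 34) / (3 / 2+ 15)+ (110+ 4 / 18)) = 3549447/742400 = 4.78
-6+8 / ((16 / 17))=5/2 = 2.50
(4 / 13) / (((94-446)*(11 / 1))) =-1/12584 = 0.00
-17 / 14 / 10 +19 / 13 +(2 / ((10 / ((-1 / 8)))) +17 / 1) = 66667/3640 = 18.32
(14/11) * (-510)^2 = 3641400/11 = 331036.36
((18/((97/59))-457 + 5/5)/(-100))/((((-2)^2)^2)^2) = 4317/248320 = 0.02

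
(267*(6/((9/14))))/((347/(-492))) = -1226064/347 = -3533.33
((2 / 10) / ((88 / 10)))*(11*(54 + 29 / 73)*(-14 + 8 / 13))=-345477/1898 = -182.02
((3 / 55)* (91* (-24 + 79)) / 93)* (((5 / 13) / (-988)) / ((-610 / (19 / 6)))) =7/1179984 = 0.00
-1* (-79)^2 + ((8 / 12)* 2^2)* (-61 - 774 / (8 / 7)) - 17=-24680/3 = -8226.67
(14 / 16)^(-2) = 1.31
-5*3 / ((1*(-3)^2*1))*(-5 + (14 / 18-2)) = 280/27 = 10.37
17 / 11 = 1.55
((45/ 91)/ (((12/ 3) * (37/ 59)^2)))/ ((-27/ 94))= -818035/747474 = -1.09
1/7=0.14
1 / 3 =0.33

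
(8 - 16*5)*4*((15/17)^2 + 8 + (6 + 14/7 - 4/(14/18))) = -6779232/2023 = -3351.08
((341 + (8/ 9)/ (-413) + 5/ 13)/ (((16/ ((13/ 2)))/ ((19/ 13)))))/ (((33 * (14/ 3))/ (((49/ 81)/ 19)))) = 8247971/196818336 = 0.04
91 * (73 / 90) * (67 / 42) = 63583/540 = 117.75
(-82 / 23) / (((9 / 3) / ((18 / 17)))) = -492/391 = -1.26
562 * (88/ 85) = 581.84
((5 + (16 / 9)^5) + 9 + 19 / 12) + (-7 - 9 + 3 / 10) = 20833739/1180980 = 17.64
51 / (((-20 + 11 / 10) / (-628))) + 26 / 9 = 1697.49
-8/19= -0.42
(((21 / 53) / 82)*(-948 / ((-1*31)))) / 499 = 9954/33614137 = 0.00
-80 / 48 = -5/3 = -1.67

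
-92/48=-23/12 = -1.92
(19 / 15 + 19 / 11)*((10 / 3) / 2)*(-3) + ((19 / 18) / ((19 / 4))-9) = -2351/99 = -23.75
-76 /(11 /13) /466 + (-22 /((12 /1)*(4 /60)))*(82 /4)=-5781541/10252 = -563.94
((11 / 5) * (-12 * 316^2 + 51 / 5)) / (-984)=21968133/8200 = 2679.04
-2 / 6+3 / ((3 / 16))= 47/3 = 15.67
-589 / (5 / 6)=-3534/5 = -706.80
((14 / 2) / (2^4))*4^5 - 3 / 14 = 6269/14 = 447.79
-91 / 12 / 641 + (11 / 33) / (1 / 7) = 17857/7692 = 2.32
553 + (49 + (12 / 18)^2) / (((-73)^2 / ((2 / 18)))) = 553.00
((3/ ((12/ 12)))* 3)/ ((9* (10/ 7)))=0.70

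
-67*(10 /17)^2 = -6700/289 = -23.18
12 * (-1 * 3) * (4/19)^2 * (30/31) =-1.54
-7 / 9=-0.78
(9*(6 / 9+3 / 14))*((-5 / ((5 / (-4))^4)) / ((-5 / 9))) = 127872/4375 = 29.23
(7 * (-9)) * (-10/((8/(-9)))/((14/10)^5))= -1265625/9604 = -131.78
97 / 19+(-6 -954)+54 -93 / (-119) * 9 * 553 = 965348/323 = 2988.69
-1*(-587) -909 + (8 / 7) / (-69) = -155534/483 = -322.02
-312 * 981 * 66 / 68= -297069.88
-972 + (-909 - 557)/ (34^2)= -562549/578 = -973.27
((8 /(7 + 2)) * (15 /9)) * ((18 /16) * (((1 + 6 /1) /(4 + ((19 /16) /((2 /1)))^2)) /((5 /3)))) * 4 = 28672/4457 = 6.43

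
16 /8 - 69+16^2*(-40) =-10307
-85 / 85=-1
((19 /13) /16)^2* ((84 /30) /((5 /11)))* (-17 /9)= -472549/4867200 = -0.10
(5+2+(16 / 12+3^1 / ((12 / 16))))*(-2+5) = 37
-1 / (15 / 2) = -2/15 = -0.13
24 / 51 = 8/17 = 0.47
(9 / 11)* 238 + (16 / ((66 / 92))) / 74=238130/1221 = 195.03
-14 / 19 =-0.74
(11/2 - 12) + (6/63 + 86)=3343/42 = 79.60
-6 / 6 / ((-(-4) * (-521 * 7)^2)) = -1/53202436 = 0.00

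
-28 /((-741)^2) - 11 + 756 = 409065317/549081 = 745.00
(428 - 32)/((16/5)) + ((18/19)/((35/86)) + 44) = 170.08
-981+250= -731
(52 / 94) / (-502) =-13/11797 = 0.00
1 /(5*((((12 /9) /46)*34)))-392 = -133211/340 = -391.80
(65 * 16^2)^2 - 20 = 276889580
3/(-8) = -0.38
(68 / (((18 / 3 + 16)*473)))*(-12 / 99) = -136/171699 = 0.00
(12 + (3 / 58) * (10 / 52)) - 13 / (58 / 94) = -9.06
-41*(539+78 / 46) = -509876/23 = -22168.52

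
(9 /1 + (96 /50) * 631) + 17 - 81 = 28913/25 = 1156.52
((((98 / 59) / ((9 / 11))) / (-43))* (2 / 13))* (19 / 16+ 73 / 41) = -5929/275028 = -0.02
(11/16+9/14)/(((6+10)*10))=0.01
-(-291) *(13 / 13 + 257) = 75078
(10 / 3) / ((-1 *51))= -10/153 = -0.07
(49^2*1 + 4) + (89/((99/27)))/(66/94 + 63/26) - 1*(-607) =3019.77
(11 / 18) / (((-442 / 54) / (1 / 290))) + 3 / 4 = 48051/64090 = 0.75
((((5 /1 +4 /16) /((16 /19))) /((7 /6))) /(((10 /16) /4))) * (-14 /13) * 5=-2394/13 = -184.15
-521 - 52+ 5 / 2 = -1141/2 = -570.50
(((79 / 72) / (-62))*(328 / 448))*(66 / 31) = -35629/1291584 = -0.03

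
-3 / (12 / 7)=-7/4 = -1.75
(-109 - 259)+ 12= -356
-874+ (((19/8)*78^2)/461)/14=-11252693/12908 = -871.76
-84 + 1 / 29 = -2435/29 = -83.97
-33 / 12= -11/4 = -2.75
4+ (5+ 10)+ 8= 27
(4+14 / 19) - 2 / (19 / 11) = 68/19 = 3.58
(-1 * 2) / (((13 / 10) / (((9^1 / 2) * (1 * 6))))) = -540/13 = -41.54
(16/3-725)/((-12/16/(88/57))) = 759968/513 = 1481.42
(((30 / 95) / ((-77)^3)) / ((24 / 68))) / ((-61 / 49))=17/10798403 = 0.00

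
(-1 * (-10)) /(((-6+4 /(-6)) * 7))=-3/14 = -0.21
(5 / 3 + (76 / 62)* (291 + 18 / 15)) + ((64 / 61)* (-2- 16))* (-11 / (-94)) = 476786003/1333155 = 357.64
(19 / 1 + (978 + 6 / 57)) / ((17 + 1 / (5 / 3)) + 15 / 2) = 189450/4769 = 39.73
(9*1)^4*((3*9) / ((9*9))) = 2187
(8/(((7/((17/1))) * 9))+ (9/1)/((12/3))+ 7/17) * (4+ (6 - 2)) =41302/1071 = 38.56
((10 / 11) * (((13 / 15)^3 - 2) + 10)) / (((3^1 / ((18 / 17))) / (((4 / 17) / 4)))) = 116788/715275 = 0.16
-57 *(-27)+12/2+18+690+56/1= 2309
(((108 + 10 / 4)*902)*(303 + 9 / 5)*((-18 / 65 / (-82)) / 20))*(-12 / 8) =-1923669/250 = -7694.68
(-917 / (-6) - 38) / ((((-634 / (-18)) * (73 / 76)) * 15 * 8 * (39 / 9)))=0.01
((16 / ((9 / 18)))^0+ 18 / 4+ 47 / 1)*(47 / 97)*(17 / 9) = 27965/582 = 48.05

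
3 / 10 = 0.30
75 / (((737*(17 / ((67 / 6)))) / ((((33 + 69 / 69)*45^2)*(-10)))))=-506250/11 = -46022.73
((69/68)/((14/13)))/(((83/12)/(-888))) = -1194804/9877 = -120.97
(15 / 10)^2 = 9/4 = 2.25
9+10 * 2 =29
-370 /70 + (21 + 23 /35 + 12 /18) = 1789/105 = 17.04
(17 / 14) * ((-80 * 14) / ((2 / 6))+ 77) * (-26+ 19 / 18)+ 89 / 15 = 17900453/180 = 99446.96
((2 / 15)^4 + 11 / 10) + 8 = 921407/101250 = 9.10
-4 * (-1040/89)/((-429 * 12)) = -80/8811 = -0.01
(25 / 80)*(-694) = -1735/8 = -216.88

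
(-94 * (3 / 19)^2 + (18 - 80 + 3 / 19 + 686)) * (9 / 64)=2020275/23104 = 87.44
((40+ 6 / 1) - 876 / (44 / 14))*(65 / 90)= -16640/99 = -168.08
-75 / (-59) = 75/59 = 1.27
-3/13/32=-3/416 = -0.01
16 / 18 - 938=-8434/9 = -937.11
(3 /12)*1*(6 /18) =1/12 = 0.08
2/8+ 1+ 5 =25/4 = 6.25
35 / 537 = 0.07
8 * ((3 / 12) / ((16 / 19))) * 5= 95/8 = 11.88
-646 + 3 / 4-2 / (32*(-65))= -671059/1040 = -645.25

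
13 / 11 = 1.18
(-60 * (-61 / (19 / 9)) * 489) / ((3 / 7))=37584540/19 = 1978133.68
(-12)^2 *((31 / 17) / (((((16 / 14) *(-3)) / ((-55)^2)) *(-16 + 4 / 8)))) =254100/17 = 14947.06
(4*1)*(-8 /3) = -32/3 = -10.67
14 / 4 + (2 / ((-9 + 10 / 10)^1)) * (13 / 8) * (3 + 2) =1.47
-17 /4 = -4.25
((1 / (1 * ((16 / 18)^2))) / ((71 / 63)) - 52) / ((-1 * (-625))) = -46237/568000 = -0.08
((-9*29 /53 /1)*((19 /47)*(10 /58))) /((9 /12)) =-1140/2491 = -0.46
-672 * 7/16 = -294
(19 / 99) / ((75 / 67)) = 1273/7425 = 0.17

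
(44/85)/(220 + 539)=4/5865 = 0.00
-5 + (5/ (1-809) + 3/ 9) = -11327/2424 = -4.67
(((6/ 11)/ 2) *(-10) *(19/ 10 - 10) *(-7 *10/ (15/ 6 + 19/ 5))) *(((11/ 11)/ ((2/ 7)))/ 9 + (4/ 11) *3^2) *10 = -1087500/121 = -8987.60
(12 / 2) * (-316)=-1896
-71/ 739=-0.10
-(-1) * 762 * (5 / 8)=1905/4 = 476.25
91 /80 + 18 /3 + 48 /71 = 44381/5680 = 7.81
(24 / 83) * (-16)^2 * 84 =6218.02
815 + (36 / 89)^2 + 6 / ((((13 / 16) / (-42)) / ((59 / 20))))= -51378497/514865 = -99.79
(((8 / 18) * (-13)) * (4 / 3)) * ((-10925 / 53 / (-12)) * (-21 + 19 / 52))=11722525/4293 = 2730.61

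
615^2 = 378225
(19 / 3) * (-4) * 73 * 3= -5548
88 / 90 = 44/45 = 0.98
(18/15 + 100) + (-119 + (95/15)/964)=-257293/14460 = -17.79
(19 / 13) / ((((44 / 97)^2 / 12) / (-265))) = -142122945/6292 = -22587.88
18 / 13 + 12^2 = 1890/13 = 145.38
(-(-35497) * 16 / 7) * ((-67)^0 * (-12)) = -973632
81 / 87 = 27/29 = 0.93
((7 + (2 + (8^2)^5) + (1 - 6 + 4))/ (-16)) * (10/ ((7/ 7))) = -671088645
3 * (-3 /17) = -9/17 = -0.53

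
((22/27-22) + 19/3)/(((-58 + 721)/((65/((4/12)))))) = -2005/459 = -4.37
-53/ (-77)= 53/77 = 0.69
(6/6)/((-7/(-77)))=11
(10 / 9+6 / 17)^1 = 224/153 = 1.46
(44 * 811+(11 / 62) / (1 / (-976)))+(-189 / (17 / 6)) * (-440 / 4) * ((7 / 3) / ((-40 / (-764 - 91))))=423155689/1054 = 401475.99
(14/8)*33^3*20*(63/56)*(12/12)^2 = 11320155/8 = 1415019.38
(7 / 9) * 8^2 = 448/9 = 49.78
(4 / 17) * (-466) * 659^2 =-809499784/17 = -47617634.35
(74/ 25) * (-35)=-518/5 = -103.60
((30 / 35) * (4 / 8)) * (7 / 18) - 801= -4805/6 = -800.83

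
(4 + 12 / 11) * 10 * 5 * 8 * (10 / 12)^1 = 56000/33 = 1696.97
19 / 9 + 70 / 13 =877/117 = 7.50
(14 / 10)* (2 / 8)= 7/20 = 0.35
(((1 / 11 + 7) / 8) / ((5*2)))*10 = 39/44 = 0.89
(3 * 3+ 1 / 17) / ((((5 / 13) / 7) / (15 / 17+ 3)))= 640.09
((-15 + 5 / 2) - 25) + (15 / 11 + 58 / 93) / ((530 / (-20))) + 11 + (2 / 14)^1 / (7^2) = -988328039/37194234 = -26.57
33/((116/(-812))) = -231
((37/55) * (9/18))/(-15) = -37/1650 = -0.02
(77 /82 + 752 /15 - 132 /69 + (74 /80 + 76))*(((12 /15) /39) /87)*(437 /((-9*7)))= -38726617/187802550 = -0.21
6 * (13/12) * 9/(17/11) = 1287/34 = 37.85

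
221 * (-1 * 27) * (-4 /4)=5967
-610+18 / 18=-609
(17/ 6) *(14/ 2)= 119/6 = 19.83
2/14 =1/7 = 0.14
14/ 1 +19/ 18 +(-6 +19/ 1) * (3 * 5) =3781/18 = 210.06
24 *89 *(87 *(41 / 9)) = 846568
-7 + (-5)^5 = -3132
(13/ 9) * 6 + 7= 47/3 = 15.67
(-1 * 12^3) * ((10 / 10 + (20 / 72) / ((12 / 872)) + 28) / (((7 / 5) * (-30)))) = 42496/21 = 2023.62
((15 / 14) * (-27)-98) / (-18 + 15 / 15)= 1777/238 = 7.47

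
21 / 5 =4.20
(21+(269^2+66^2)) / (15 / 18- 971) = -460428/5821 = -79.10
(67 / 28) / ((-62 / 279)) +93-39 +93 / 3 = 4157/56 = 74.23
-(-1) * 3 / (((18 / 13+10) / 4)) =39/37 = 1.05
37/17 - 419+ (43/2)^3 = 1294931/136 = 9521.55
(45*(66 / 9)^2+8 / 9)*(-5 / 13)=-8380/9 = -931.11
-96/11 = -8.73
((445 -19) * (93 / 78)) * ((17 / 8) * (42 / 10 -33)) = -31084.89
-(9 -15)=6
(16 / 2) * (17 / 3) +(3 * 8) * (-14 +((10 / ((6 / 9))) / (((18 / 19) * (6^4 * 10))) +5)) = -110573/648 = -170.64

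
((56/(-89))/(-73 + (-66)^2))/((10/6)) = -168/1905935 = 0.00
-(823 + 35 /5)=-830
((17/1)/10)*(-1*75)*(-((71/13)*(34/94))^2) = 371496495/746642 = 497.56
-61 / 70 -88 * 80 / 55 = -9021/70 = -128.87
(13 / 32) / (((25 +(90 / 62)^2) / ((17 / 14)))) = 212381/11670400 = 0.02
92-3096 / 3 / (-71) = 7564/71 = 106.54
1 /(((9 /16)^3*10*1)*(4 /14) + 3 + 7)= 7168/75325 = 0.10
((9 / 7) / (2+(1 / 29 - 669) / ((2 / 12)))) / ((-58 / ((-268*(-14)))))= 1206/58171 = 0.02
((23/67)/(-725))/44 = -23/2137300 = 0.00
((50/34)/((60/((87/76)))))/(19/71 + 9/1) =10295/3400544 = 0.00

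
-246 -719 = -965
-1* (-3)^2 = -9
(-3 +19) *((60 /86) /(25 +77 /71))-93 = -1843017/19909 = -92.57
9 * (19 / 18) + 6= 15.50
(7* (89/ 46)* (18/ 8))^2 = 31438449/33856 = 928.59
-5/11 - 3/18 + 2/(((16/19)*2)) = 299/528 = 0.57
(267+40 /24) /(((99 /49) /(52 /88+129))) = 56298697/3267 = 17232.54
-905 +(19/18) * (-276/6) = -8582/9 = -953.56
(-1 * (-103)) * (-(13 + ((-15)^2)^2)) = -5215714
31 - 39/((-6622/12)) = 102875/3311 = 31.07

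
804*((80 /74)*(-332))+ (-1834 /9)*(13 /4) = -192629237/666 = -289233.09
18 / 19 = 0.95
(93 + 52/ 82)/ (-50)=-3839/2050 = -1.87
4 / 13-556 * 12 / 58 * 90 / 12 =-325144/377 = -862.45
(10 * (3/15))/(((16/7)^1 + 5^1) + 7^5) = 7/58850 = 0.00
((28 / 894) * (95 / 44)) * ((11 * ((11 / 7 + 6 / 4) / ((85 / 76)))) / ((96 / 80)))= 77615/45594 = 1.70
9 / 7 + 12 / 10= 87/35 = 2.49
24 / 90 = 4/15 = 0.27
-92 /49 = -1.88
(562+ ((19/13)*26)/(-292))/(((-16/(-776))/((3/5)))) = 23871603/1460 = 16350.41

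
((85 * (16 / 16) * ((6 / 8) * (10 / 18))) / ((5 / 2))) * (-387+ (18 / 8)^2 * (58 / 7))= -547485/112 = -4888.26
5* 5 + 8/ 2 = 29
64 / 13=4.92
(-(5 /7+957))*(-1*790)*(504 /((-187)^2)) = 10904.62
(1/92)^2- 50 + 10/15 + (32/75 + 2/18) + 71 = 42286369/1904400 = 22.20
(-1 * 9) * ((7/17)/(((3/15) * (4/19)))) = -5985/68 = -88.01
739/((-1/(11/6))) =-8129/6 = -1354.83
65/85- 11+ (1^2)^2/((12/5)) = -2003/204 = -9.82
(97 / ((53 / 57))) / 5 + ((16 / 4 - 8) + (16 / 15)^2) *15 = -3509/159 = -22.07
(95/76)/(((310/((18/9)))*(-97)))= -1/12028 = 0.00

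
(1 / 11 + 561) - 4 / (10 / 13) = 30574/55 = 555.89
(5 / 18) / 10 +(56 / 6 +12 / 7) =2791/252 = 11.08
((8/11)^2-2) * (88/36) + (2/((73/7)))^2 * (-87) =-3585272/527571 = -6.80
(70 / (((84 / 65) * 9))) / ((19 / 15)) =4.75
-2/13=-0.15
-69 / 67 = -1.03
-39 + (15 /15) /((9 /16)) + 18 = -173/9 = -19.22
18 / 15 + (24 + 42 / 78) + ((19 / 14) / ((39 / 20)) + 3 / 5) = 36902/1365 = 27.03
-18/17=-1.06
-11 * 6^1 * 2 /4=-33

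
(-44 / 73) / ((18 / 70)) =-1540/657 = -2.34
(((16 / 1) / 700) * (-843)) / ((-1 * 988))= 0.02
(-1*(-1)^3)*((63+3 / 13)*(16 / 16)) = 822/13 = 63.23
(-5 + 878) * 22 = 19206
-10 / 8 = -5/4 = -1.25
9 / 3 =3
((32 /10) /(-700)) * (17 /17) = -4/875 = 0.00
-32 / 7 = -4.57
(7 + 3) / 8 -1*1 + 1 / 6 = 5/12 = 0.42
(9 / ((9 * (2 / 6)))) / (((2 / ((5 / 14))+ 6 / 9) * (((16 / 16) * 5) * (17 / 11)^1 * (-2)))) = -99/3196 = -0.03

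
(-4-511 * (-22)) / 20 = 5619/10 = 561.90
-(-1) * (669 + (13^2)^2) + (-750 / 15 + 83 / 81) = 2363663/81 = 29181.02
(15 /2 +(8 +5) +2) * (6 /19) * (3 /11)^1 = 405/209 = 1.94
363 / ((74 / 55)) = 19965/74 = 269.80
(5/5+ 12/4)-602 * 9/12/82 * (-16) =3776/41 = 92.10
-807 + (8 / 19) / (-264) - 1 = -506617/627 = -808.00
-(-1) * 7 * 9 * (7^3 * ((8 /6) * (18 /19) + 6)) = 2982042/19 = 156949.58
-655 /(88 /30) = -9825/44 = -223.30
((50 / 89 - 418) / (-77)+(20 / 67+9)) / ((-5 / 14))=-13517206/327965 = -41.22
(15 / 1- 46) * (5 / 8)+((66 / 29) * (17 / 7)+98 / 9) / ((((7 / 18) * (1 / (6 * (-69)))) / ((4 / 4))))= -198887263/11368 = -17495.36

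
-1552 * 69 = -107088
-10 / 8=-5/4 = -1.25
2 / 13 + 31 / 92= 587/1196 = 0.49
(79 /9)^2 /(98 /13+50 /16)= 649064/89829 = 7.23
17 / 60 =0.28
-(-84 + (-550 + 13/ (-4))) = 2549/4 = 637.25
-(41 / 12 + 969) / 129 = -11669/1548 = -7.54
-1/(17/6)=-6/17 = -0.35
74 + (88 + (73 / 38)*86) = 6217/19 = 327.21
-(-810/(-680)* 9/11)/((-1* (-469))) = -729/350812 = 0.00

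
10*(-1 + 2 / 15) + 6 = -8/3 = -2.67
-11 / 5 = -2.20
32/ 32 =1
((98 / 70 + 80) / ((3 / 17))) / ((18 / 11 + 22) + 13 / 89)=6773701/349245 = 19.40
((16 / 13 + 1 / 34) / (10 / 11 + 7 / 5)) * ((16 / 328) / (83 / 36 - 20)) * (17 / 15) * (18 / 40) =-165429/215595835 = 0.00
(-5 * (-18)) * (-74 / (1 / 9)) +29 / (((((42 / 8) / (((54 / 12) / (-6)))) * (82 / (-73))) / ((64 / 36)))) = -154808084/2583 = -59933.44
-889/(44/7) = -6223/44 = -141.43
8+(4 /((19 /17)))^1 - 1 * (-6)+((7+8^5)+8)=623211/19 = 32800.58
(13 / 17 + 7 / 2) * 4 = 290/17 = 17.06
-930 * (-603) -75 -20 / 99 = 55510765/99 = 560714.80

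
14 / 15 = 0.93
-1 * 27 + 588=561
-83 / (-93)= 83/93 = 0.89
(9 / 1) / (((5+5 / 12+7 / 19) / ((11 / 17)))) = 22572/22423 = 1.01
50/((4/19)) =475/2 = 237.50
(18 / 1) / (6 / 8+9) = 1.85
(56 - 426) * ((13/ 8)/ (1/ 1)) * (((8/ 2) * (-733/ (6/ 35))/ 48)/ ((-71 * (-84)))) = 8814325/245376 = 35.92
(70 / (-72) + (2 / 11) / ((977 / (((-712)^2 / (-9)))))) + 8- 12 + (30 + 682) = 269487839/386892 = 696.55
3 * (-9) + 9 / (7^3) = -9252/343 = -26.97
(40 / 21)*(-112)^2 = 71680/3 = 23893.33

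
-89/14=-6.36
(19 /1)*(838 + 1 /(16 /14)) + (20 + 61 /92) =2936509/184 = 15959.29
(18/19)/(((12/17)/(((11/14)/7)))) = 561/3724 = 0.15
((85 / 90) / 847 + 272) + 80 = 5366609/15246 = 352.00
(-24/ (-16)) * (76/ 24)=19/4 = 4.75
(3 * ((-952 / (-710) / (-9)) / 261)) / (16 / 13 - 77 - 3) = 1547/71159040 = 0.00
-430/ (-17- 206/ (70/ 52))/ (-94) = -7525/279697 = -0.03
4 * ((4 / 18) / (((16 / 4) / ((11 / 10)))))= 11/45 = 0.24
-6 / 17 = -0.35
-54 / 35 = -1.54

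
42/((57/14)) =196/19 = 10.32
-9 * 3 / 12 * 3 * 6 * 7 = -567/2 = -283.50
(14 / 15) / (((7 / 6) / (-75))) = -60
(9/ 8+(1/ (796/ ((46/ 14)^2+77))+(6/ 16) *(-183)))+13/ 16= -10387109/156016 = -66.58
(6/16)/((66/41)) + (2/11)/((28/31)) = 535/1232 = 0.43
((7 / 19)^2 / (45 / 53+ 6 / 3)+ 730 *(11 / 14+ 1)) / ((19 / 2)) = 994862108/7249963 = 137.22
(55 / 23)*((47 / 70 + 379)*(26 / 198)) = 38389/322 = 119.22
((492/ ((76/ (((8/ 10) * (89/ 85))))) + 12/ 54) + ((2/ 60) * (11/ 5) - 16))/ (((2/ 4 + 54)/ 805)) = -240607577/1584315 = -151.87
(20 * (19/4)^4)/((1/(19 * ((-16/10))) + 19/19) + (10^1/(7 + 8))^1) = 7428297/1192 = 6231.79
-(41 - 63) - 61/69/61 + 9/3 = 1724/69 = 24.99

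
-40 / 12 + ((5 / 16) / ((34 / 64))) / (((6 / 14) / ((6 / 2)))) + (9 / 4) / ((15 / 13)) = 2789/1020 = 2.73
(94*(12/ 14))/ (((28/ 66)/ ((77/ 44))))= 4653/14 = 332.36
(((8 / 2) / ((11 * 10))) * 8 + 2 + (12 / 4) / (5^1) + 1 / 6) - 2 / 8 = 1853/660 = 2.81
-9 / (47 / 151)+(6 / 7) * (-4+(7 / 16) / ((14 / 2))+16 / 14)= -31.31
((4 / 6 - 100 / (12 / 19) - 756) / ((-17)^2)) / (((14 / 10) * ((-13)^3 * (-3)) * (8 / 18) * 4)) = -13705/71112496 = 0.00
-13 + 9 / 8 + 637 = 625.12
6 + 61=67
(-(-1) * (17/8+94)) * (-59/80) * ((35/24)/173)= -317597/531456 = -0.60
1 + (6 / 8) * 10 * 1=17/2 = 8.50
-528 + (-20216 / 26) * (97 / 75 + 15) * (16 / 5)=-41067.82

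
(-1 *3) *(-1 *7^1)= 21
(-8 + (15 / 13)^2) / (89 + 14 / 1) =-0.06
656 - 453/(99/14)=19534/33 = 591.94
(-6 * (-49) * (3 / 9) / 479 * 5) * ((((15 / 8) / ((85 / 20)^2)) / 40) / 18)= 245/1661172 = 0.00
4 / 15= 0.27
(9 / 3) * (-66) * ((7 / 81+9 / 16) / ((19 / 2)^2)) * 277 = -2562527/6498 = -394.36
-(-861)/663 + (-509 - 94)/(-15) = 45856/1105 = 41.50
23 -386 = -363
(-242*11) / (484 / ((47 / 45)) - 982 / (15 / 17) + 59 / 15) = 125114/30343 = 4.12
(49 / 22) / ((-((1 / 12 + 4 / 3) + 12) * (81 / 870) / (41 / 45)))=-33292/20493 = -1.62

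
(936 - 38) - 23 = 875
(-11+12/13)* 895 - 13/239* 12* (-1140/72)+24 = -27914877/3107 = -8984.51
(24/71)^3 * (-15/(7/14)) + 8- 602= -213013854/357911 = -595.16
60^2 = 3600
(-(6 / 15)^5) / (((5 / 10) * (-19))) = 64/59375 = 0.00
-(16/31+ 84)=-2620/31 = -84.52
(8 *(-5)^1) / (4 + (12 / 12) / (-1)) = -40/3 = -13.33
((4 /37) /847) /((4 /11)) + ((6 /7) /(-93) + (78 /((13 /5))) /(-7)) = -379293/88319 = -4.29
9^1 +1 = 10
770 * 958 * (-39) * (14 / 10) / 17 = -40276236/17 = -2369190.35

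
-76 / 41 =-1.85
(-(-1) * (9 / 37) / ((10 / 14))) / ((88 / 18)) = 567/8140 = 0.07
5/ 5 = 1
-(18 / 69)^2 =-36/529 = -0.07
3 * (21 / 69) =21/23 = 0.91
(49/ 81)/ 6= 49/486 = 0.10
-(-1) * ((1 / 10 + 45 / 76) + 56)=21543/380 = 56.69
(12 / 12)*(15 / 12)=5/4 = 1.25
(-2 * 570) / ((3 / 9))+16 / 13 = -44444/13 = -3418.77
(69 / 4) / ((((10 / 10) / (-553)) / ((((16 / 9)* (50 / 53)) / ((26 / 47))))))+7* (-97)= -61182793/2067 = -29599.80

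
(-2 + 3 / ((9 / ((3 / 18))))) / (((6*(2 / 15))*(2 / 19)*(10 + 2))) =-3325/1728 = -1.92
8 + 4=12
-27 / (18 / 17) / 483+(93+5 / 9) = 270971/2898 = 93.50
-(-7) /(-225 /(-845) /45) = 1183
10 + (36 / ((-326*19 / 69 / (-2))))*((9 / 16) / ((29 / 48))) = 965198/89813 = 10.75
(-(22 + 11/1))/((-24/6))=8.25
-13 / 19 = -0.68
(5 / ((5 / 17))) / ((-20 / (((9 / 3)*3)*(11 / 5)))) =-1683/100 = -16.83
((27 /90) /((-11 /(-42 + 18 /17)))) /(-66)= -174/10285 = -0.02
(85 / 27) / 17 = 5/27 = 0.19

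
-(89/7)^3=-2055.30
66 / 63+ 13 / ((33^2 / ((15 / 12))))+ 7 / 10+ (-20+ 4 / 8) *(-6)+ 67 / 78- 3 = 231141511/1981980 = 116.62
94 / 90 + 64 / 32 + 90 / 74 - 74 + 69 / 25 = -66.98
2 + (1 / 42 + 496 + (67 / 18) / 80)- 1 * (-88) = 5907589/10080 = 586.07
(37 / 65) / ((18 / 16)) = 296/585 = 0.51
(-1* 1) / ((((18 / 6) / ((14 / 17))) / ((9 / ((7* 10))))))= -3/85 = -0.04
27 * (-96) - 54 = -2646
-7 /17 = -0.41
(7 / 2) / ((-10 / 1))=-7/20 = -0.35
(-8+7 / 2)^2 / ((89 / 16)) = 324/89 = 3.64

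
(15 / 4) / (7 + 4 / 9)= 135/268 = 0.50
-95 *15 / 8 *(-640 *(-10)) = -1140000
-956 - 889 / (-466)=-444607/466 = -954.09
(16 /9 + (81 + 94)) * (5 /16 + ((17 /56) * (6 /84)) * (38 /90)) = 4513667/79380 = 56.86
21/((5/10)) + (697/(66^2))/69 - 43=-299867/300564 = -1.00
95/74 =1.28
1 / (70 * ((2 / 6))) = 3/70 = 0.04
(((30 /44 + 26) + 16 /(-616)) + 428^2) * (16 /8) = 28214441/77 = 366421.31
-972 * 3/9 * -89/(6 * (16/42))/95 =50463/380 = 132.80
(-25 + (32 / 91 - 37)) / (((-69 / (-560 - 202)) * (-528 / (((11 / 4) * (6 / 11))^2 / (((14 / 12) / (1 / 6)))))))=97155/234416 = 0.41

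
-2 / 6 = -1/3 = -0.33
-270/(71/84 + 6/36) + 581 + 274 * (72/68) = 10273/17 = 604.29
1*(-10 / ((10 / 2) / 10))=-20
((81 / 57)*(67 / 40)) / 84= 603/21280 = 0.03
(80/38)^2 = 1600/361 = 4.43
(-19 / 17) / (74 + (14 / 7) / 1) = -1/68 = -0.01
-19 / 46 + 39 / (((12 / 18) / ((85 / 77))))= 64.16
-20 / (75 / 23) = -92/15 = -6.13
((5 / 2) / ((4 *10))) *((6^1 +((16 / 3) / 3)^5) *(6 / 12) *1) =701435/944784 = 0.74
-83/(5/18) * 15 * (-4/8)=2241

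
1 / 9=0.11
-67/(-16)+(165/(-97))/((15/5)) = 5619/1552 = 3.62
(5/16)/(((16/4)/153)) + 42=53.95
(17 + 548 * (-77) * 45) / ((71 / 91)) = -172791073/71 = -2433677.08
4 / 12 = 0.33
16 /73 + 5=381/73 = 5.22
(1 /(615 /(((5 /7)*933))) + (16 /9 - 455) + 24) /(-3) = 1105882/7749 = 142.71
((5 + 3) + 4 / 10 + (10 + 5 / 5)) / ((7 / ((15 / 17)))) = 291/119 = 2.45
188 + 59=247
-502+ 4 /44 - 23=-5774/11 = -524.91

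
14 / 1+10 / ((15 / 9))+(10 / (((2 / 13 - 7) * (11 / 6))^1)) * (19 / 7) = 122240/6853 = 17.84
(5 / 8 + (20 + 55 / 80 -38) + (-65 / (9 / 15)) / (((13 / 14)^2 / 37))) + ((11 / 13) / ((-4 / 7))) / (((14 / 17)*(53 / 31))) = -11871467/2544 = -4666.46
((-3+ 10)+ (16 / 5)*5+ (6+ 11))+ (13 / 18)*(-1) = 707/18 = 39.28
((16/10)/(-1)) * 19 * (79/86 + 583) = -3816492/215 = -17751.13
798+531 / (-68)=53733/68 = 790.19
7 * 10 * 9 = 630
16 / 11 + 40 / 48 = 151/66 = 2.29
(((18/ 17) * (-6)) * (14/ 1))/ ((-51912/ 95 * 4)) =285/7004 = 0.04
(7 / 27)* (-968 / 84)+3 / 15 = -1129/405 = -2.79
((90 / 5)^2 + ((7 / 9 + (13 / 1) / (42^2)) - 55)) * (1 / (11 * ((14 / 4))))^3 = 951802/201331053 = 0.00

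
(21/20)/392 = 3/1120 = 0.00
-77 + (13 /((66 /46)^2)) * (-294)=-701897/363 = -1933.60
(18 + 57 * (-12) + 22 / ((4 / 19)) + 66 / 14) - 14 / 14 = -7809/14 = -557.79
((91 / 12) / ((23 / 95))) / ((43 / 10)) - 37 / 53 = 2071367/314502 = 6.59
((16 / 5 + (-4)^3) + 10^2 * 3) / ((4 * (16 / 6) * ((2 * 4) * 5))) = 0.56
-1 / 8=-0.12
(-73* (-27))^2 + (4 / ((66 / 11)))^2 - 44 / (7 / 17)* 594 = 240746203/63 = 3821368.30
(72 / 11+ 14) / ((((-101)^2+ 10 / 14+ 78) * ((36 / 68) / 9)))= 13447/395769 = 0.03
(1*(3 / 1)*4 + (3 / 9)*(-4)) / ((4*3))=8/9 = 0.89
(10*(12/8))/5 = 3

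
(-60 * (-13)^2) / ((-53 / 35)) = 354900/53 = 6696.23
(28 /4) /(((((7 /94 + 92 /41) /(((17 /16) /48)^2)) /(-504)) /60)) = -81864741/1829888 = -44.74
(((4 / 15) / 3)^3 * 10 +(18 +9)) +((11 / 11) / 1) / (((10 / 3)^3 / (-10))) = 1949129/72900 = 26.74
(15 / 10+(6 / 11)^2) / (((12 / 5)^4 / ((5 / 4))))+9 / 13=66107969/86980608 = 0.76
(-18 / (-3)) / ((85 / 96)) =576/85 = 6.78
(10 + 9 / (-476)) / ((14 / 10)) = 23755/3332 = 7.13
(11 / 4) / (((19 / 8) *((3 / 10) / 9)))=660/19 = 34.74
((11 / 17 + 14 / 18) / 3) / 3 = 218/1377 = 0.16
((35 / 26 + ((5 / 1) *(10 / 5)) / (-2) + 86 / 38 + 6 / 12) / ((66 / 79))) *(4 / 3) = -3160/2223 = -1.42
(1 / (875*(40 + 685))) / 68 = 1/43137500 = 0.00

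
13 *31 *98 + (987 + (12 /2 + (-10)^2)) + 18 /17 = 40588.06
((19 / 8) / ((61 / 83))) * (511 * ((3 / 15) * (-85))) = -13699399/488 = -28072.54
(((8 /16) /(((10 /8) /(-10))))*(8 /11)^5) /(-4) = 0.20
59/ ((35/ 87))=5133/35 = 146.66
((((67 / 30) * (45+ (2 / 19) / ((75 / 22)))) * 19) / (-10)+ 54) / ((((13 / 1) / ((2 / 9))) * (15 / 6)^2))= -6168646/16453125 = -0.37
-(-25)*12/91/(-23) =-0.14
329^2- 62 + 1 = 108180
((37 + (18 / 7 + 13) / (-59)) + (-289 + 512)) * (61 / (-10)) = -6543531/4130 = -1584.39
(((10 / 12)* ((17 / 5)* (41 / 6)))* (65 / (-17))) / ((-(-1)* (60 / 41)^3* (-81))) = 36734893/125971200 = 0.29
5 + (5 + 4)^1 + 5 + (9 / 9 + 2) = 22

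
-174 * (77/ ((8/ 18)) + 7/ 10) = -302673/10 = -30267.30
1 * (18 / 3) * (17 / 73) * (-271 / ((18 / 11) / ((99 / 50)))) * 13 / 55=-1976403/18250 = -108.30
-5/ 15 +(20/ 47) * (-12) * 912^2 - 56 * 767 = -604911959/141 = -4290155.74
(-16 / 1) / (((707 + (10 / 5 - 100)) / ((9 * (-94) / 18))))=752/609 = 1.23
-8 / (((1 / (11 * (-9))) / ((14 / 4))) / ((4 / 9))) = 1232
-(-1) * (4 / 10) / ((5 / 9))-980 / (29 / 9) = -219978/725 = -303.42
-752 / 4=-188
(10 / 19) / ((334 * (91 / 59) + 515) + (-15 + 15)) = 590/1154801 = 0.00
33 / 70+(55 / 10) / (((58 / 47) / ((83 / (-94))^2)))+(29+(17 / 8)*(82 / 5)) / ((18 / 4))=124579729/6869520 = 18.14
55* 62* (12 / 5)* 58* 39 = 18512208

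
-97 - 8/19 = -97.42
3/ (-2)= -3/2 = -1.50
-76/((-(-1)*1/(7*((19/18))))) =-5054/9 = -561.56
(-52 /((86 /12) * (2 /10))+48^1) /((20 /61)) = 7686/215 = 35.75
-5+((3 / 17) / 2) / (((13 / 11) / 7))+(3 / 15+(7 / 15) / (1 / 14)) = 14957/6630 = 2.26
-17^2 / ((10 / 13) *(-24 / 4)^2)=-3757/360 = -10.44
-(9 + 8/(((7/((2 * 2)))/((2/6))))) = -221/21 = -10.52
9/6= 3/2 = 1.50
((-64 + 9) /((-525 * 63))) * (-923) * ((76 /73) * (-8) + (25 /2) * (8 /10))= -1238666/482895 = -2.57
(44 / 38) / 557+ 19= 201099/10583 = 19.00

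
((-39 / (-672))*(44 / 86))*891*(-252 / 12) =-382239/688 = -555.58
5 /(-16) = -5/16 = -0.31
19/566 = 0.03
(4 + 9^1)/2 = 13/2 = 6.50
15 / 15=1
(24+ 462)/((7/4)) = 1944/7 = 277.71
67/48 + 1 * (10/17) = 1619/816 = 1.98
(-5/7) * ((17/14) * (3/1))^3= -663255/19208 = -34.53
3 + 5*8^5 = 163843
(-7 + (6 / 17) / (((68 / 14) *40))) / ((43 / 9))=-728091/497080 = -1.46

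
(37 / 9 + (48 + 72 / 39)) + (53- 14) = 10876/117 = 92.96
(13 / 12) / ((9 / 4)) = 0.48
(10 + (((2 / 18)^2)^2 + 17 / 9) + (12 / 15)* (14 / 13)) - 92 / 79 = 390341624/33690735 = 11.59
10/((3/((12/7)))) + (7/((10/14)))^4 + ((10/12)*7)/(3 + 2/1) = 242302267/26250 = 9230.56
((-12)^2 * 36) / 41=5184/41 = 126.44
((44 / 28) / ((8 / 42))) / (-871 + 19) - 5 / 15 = -1169/3408 = -0.34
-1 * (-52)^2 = -2704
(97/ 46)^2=9409/2116 = 4.45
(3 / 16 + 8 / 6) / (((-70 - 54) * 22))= -73/130944 = 0.00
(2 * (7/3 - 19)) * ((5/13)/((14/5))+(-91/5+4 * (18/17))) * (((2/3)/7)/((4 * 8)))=356515/259896 = 1.37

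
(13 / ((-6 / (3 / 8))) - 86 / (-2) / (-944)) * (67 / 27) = -2.13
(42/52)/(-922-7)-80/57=-1933517/1376778 = -1.40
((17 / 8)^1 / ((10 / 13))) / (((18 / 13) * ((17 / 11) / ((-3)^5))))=-50193/160 = -313.71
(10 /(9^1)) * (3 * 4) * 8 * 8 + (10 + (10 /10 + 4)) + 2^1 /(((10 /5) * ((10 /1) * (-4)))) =104197/120 = 868.31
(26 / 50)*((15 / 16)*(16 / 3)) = 13/5 = 2.60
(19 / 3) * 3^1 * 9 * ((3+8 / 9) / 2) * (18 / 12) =1995/4 = 498.75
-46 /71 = -0.65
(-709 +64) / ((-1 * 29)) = 645/29 = 22.24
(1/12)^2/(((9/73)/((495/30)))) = 803/864 = 0.93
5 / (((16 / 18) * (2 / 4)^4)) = 90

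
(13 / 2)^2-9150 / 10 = -3491/4 = -872.75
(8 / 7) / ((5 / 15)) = 24/7 = 3.43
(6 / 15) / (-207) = -2/1035 = 0.00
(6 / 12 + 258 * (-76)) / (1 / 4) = -78430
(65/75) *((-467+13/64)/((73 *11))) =-77675/154176 = -0.50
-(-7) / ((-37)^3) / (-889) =1/6432931 = 0.00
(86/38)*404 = 17372/19 = 914.32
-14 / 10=-1.40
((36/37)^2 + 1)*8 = 21320/1369 = 15.57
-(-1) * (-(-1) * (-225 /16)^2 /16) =50625/4096 = 12.36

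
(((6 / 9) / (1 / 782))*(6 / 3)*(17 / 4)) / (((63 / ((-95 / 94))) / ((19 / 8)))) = -11997835/71064 = -168.83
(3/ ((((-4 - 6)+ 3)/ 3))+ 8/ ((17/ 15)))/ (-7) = -687/833 = -0.82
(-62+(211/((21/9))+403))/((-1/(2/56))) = -755/49 = -15.41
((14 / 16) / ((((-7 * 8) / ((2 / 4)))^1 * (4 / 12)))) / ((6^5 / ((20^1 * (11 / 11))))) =-5/82944 = 0.00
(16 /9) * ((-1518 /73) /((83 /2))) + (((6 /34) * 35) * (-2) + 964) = 293792242/309009 = 950.76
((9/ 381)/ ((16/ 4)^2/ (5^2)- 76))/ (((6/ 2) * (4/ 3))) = -25/319024 = 0.00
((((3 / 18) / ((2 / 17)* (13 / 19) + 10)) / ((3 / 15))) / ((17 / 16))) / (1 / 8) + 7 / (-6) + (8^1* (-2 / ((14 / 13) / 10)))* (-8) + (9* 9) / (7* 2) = 3401173/2849 = 1193.81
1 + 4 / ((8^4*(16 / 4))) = 4097/4096 = 1.00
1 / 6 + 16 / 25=121/150 = 0.81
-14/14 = -1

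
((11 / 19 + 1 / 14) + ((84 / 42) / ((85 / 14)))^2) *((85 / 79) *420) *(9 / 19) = 78757326/484823 = 162.45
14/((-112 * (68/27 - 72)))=27/15008 = 0.00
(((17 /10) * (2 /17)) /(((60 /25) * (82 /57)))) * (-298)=-2831/164 = -17.26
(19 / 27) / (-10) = -0.07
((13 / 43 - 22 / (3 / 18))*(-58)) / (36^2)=164227/27864 = 5.89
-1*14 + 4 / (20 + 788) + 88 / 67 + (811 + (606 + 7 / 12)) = 114083639/81204 = 1404.90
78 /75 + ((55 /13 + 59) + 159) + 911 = 368638/325 = 1134.27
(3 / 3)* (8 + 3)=11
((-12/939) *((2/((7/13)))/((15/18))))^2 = 389376/120012025 = 0.00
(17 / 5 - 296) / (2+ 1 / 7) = -10241/75 = -136.55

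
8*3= 24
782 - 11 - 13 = 758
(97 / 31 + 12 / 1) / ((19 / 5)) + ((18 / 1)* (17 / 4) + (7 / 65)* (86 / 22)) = 68141583/842270 = 80.90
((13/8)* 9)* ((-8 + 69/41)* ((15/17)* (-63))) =28636335/5576 = 5135.64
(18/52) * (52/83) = 18/83 = 0.22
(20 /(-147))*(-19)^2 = -7220/147 = -49.12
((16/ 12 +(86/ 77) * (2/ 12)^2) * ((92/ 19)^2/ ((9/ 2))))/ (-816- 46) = -8002712/970421067 = -0.01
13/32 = 0.41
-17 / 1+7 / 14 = -33/2 = -16.50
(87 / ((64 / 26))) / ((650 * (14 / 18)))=783/11200 = 0.07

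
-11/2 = -5.50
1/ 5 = 0.20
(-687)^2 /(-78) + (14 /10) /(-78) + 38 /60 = -157307/26 = -6050.27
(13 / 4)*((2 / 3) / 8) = 0.27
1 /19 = 0.05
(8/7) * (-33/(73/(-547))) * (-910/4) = -4693260/73 = -64291.23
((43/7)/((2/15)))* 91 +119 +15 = 8653/2 = 4326.50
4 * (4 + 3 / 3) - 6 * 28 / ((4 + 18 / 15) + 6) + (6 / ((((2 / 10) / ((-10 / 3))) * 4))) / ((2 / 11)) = -265/2 = -132.50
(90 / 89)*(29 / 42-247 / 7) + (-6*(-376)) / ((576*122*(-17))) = -542463241/15505224 = -34.99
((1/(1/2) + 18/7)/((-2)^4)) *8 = 16/7 = 2.29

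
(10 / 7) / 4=5/14 = 0.36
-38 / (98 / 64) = -1216/49 = -24.82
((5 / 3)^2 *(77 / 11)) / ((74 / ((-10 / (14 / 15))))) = -625/222 = -2.82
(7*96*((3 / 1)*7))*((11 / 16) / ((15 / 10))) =6468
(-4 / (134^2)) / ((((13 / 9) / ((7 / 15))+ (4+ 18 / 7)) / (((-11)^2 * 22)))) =-0.06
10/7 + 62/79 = 2.21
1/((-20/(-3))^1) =3/20 = 0.15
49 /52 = 0.94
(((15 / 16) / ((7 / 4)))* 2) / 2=15/28 = 0.54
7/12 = 0.58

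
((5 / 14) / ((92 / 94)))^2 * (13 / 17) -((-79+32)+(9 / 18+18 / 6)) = 307415197/7050512 = 43.60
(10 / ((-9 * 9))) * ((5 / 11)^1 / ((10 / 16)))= -80/891 = -0.09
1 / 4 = 0.25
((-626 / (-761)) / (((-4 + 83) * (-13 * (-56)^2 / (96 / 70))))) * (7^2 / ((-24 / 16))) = 313/27354145 = 0.00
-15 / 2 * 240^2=-432000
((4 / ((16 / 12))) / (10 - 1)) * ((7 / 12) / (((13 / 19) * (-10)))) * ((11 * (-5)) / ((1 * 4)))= 1463/3744 = 0.39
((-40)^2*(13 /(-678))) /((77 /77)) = -10400/339 = -30.68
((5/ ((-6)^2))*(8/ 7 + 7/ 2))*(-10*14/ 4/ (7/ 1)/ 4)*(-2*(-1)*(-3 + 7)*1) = -1625/252 = -6.45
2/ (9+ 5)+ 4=4.14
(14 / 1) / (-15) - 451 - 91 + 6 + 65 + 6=-465.93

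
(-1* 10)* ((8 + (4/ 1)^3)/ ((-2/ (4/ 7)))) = 1440/7 = 205.71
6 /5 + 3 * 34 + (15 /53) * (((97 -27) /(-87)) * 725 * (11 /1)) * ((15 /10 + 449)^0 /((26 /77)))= -18172601/3445 = -5275.07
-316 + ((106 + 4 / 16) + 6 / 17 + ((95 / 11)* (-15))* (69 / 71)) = -17806759/53108 = -335.29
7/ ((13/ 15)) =105/13 = 8.08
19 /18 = 1.06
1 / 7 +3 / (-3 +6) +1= 15/7 = 2.14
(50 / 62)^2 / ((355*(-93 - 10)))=-125/7027793 = 0.00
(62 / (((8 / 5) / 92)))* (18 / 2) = 32085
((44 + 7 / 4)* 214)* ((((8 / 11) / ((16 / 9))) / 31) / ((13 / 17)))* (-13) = -2995893/1364 = -2196.40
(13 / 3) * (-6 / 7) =-26/7 = -3.71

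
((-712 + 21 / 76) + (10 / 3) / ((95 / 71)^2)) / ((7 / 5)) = -15375607/30324 = -507.04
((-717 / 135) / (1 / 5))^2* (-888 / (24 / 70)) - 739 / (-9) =-147936739/81 = -1826379.49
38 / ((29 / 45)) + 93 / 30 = 17999/290 = 62.07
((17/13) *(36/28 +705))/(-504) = -1.83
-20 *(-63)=1260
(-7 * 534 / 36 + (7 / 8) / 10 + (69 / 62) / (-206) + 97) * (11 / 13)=-56909677/9962160 = -5.71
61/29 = 2.10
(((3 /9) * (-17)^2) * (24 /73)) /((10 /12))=13872/365 = 38.01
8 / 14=4/7 = 0.57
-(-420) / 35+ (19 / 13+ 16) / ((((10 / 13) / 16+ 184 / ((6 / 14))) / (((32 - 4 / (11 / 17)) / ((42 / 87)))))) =146220372/10315459 = 14.17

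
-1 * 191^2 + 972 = -35509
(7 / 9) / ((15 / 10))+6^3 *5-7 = 28985/27 = 1073.52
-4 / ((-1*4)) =1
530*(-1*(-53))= 28090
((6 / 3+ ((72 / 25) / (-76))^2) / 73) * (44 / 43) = 19869256/708236875 = 0.03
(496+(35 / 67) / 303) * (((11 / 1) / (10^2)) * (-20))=-110762641/101505 = -1091.20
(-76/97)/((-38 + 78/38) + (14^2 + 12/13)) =-18772/3856817 = 0.00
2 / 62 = 1/31 = 0.03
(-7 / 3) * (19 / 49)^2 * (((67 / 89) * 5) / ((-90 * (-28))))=-24187/46156824 = 0.00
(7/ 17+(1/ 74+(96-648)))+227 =-408315/1258 = -324.57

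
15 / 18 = 5/6 = 0.83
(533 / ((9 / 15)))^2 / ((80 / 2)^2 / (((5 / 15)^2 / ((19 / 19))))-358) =7102225/126378 = 56.20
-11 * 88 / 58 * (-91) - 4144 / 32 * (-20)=119154/29 = 4108.76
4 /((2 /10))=20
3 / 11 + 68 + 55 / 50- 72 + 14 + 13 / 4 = 3217/220 = 14.62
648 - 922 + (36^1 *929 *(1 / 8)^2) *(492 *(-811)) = -834035929/4 = -208508982.25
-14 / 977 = -0.01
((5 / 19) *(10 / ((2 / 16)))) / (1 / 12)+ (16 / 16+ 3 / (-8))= 38495/152 = 253.26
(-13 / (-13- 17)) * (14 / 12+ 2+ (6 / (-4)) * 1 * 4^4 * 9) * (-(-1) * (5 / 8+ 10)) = -4578457/288 = -15897.42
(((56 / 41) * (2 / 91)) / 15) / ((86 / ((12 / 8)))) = 4/114595 = 0.00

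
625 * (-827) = -516875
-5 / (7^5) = -5/16807 = 0.00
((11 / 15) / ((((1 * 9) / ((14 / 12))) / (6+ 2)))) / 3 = 308/1215 = 0.25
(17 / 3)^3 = 4913/27 = 181.96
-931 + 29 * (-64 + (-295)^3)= -744501662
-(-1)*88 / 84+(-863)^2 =15640171/21 = 744770.05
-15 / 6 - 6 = -17/2 = -8.50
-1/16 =-0.06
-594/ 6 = -99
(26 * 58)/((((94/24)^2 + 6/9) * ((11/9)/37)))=72311616/25355 = 2851.97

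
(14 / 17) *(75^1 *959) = 1006950/17 = 59232.35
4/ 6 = 2/3 = 0.67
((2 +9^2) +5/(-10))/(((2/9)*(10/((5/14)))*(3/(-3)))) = -13.26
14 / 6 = 7/3 = 2.33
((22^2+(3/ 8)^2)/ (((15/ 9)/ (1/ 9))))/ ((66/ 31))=192107/12672 = 15.16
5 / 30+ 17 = 103/6 = 17.17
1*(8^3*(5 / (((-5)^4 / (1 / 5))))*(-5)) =-4.10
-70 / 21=-10/3 = -3.33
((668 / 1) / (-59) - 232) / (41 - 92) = 14356/3009 = 4.77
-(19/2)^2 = -361/4 = -90.25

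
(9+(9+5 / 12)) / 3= 221/36 = 6.14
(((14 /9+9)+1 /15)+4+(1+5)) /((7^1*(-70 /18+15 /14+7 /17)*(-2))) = 15776/25765 = 0.61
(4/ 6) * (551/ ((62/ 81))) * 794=11812338/31 = 381043.16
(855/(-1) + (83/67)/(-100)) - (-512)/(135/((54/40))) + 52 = -5345879/6700 = -797.89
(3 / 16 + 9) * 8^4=37632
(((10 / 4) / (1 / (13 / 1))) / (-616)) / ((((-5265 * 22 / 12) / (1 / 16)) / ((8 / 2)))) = 1/731808 = 0.00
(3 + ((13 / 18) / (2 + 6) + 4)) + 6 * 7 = 7069/144 = 49.09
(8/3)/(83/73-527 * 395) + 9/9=1.00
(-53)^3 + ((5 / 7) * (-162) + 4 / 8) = -2085891/14 = -148992.21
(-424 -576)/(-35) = 200/7 = 28.57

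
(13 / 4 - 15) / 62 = -47/248 = -0.19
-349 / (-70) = 349/70 = 4.99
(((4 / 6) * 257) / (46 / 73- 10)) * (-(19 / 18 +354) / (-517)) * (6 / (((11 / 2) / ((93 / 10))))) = -337904371/2652210 = -127.40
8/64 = 1/8 = 0.12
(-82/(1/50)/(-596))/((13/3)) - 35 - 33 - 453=-1006102/1937 = -519.41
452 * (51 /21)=7684/7 = 1097.71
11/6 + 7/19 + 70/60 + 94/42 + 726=291911/399 = 731.61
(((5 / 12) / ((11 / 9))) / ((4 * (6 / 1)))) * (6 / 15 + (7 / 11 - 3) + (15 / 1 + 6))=1047/3872 = 0.27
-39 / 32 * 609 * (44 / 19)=-261261/152 = -1718.82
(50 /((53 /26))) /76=0.32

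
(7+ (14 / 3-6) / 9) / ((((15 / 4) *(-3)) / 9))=-148/27 = -5.48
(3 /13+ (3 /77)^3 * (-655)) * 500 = 96.02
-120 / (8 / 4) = -60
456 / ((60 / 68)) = 2584/5 = 516.80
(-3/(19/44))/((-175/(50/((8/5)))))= 165/133 = 1.24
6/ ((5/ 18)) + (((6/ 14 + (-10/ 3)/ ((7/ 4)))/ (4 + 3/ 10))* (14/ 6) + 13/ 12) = 169369/7740 = 21.88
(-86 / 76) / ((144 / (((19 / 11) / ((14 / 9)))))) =-43/4928 = -0.01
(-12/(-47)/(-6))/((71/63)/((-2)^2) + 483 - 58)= -504/5037037 = 0.00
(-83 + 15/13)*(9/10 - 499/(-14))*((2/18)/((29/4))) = -777632/16965 = -45.84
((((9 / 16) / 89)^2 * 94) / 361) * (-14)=-26649/183006784 = 0.00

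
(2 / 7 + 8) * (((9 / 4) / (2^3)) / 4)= 261/448 = 0.58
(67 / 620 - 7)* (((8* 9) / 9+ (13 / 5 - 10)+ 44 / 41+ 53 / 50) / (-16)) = 1.18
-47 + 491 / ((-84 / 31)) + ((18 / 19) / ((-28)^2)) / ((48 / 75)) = -81582589/357504 = -228.20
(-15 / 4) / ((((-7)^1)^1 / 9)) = 135/28 = 4.82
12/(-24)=-1/2 = -0.50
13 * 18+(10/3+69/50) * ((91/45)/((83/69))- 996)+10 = -829647389/186750 = -4442.56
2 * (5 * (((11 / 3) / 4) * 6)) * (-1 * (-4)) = 220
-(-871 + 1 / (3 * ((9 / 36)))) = 2609/3 = 869.67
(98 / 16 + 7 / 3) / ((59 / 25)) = 5075/1416 = 3.58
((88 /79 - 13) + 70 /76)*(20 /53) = -329170/79553 = -4.14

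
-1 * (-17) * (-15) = -255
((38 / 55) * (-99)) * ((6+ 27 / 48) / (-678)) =1197/1808 = 0.66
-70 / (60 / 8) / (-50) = 14/75 = 0.19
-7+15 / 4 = -3.25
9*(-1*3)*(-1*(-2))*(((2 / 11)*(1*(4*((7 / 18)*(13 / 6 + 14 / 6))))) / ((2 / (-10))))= 3780/11 = 343.64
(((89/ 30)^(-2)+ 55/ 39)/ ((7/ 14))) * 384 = 120513280/102973 = 1170.34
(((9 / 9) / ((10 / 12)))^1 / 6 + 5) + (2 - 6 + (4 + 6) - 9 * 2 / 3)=26/5 = 5.20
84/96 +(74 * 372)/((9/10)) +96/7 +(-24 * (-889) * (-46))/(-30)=53185823/840 = 63316.46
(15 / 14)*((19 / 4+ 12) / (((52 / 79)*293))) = 79395/853216 = 0.09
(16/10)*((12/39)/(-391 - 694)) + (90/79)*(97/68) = 307755673/189430150 = 1.62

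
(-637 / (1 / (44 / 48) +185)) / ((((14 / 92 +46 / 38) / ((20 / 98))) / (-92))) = 4999280/105999 = 47.16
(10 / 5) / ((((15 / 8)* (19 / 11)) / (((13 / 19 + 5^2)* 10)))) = 171776/1083 = 158.61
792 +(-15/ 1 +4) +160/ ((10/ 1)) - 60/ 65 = 10349/13 = 796.08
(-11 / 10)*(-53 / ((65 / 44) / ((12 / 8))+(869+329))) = 19239/395665 = 0.05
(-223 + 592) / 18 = 41/2 = 20.50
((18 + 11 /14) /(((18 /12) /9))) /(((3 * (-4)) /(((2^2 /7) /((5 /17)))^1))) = -4471/245 = -18.25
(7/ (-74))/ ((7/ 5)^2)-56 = -29033/518 = -56.05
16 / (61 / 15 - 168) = -240/2459 = -0.10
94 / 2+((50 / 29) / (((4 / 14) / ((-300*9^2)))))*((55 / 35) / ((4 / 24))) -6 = -40093811/29 = -1382545.21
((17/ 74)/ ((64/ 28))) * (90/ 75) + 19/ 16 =1.31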